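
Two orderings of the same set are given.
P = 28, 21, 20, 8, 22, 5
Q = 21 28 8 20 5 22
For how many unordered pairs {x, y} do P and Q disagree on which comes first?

3 disagreeing pairs

Assign each item its position (1..6) in the first ordering, then rewrite the second ordering as that position sequence:
positions: 28→1, 21→2, 20→3, 8→4, 22→5, 5→6
second ordering as positions: [2, 1, 4, 3, 6, 5]
Discordant pairs = inversions in this position sequence.
2: 1 → 1
1: 0
4: 3 → 1
3: 0
6: 5 → 1
5: 0
Total: 1 + 0 + 1 + 0 + 1 + 0 = 3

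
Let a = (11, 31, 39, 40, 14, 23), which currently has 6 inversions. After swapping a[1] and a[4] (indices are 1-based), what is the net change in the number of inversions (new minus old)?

+5

Positions 1 and 4 hold 11 and 40; after swapping, the array is [40, 31, 39, 11, 14, 23].
Sweep left to right; for each value list the smaller values that follow it:
40 → 31, 39, 11, 14, 23 → 5
31 → 11, 14, 23 → 3
39 → 11, 14, 23 → 3
11 → none → 0
14 → none → 0
23 → none → 0
Sum: 5 + 3 + 3 + 0 + 0 + 0 = 11
Change: 11 − 6 = +5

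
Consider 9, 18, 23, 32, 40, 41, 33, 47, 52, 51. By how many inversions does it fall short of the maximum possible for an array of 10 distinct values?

42

Maximum inversions for 10 distinct elements is C(10, 2) = 10·9/2 = 45.
Current inversions — for each element, count later smaller elements:
9: 0
18: 0
23: 0
32: 0
40: 1
41: 1
33: 0
47: 0
52: 1
51: 0
Current total: 0 + 0 + 0 + 0 + 1 + 1 + 0 + 0 + 1 + 0 = 3
Shortfall: 45 − 3 = 42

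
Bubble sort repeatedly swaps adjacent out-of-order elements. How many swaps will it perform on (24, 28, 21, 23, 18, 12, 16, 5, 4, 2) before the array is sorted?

There are 42 swaps.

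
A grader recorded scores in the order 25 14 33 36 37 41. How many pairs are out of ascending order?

Sweep left to right; for each value list the smaller values that follow it:
25 → 14 → 1
14 → none → 0
33 → none → 0
36 → none → 0
37 → none → 0
41 → none → 0
Sum: 1 + 0 + 0 + 0 + 0 + 0 = 1

1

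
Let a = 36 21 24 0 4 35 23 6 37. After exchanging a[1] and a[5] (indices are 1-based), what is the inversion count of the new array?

12 inversions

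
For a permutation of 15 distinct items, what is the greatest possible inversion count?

105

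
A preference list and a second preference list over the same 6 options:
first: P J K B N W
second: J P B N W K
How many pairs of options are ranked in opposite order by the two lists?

There are 4 pairs.

Assign each item its position (1..6) in the first ordering, then rewrite the second ordering as that position sequence:
positions: P→1, J→2, K→3, B→4, N→5, W→6
second ordering as positions: [2, 1, 4, 5, 6, 3]
Discordant pairs = inversions in this position sequence.
2: 1 → 1
1: 0
4: 3 → 1
5: 3 → 1
6: 3 → 1
3: 0
Total: 1 + 0 + 1 + 1 + 1 + 0 = 4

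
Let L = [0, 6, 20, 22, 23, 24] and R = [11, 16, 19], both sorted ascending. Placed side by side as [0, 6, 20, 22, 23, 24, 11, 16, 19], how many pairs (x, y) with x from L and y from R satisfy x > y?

Split inversions: 12

Take each right-half value and tally the left-half values above it:
r = 11: 20, 22, 23, 24 → 4
r = 16: 20, 22, 23, 24 → 4
r = 19: 20, 22, 23, 24 → 4
Cross-inversions: 4 + 4 + 4 = 12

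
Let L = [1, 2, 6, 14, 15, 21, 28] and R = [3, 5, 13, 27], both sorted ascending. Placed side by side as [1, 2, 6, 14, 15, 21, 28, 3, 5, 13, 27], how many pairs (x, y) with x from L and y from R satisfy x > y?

For each element r of the right run, count left-run elements greater than r:
r = 3: 6, 14, 15, 21, 28 → 5
r = 5: 6, 14, 15, 21, 28 → 5
r = 13: 14, 15, 21, 28 → 4
r = 27: 28 → 1
Cross-inversions: 5 + 5 + 4 + 1 = 15

Cross-inversions: 15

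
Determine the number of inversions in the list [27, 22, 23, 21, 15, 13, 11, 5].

Sweep left to right; for each value list the smaller values that follow it:
27: 7
22: 5
23: 5
21: 4
15: 3
13: 2
11: 1
5: 0
Sum: 7 + 5 + 5 + 4 + 3 + 2 + 1 + 0 = 27

27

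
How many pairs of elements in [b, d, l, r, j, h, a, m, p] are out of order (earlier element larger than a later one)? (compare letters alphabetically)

13

For each element, count later entries that are smaller:
b: 1
d: 1
l: 3
r: 5
j: 2
h: 1
a: 0
m: 0
p: 0
Sum: 1 + 1 + 3 + 5 + 2 + 1 + 0 + 0 + 0 = 13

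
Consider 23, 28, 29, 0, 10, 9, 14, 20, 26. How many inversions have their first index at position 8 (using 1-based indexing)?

0 such elements

The element at index 8 is 20.
Elements after it: 26
None of them are smaller than 20.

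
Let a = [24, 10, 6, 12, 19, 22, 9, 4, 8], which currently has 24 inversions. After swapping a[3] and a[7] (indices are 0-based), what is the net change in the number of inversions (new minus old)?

-3

Positions 3 and 7 hold 12 and 4; after swapping, the array is [24, 10, 6, 4, 19, 22, 9, 12, 8].
For each element, count later entries that are smaller:
24 → 10, 6, 4, 19, 22, 9, 12, 8 → 8
10 → 6, 4, 9, 8 → 4
6 → 4 → 1
4 → none → 0
19 → 9, 12, 8 → 3
22 → 9, 12, 8 → 3
9 → 8 → 1
12 → 8 → 1
8 → none → 0
Sum: 8 + 4 + 1 + 0 + 3 + 3 + 1 + 1 + 0 = 21
Change: 21 − 24 = -3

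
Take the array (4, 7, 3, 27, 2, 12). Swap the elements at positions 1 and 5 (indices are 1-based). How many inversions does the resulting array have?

Positions 1 and 5 hold 4 and 2; after swapping, the array is [2, 7, 3, 27, 4, 12].
Count, for each position, how many later elements it exceeds:
2: 0
7: 2
3: 0
27: 2
4: 0
12: 0
Sum: 0 + 2 + 0 + 2 + 0 + 0 = 4

4 inversions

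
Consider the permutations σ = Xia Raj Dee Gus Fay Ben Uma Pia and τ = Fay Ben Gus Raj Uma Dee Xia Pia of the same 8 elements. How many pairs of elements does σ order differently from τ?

15

Assign each item its position (1..8) in the first ordering, then rewrite the second ordering as that position sequence:
positions: Xia→1, Raj→2, Dee→3, Gus→4, Fay→5, Ben→6, Uma→7, Pia→8
second ordering as positions: [5, 6, 4, 2, 7, 3, 1, 8]
Discordant pairs = inversions in this position sequence.
5: 4, 2, 3, 1 → 4
6: 4, 2, 3, 1 → 4
4: 2, 3, 1 → 3
2: 1 → 1
7: 3, 1 → 2
3: 1 → 1
1: 0
8: 0
Total: 4 + 4 + 3 + 1 + 2 + 1 + 0 + 0 = 15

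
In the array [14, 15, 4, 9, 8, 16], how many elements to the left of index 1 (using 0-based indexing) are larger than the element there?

0

The element at index 1 is 15.
Elements before it: 14
None of them are larger than 15.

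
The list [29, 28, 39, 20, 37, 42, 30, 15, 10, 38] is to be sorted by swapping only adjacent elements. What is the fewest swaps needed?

Minimum adjacent swaps = number of inversions (each swap of adjacent out-of-order elements removes one inversion and no swap can remove more).
Count inversions — for each element, later elements that are smaller:
29: 28, 20, 15, 10 → 4
28: 20, 15, 10 → 3
39: 20, 37, 30, 15, 10, 38 → 6
20: 15, 10 → 2
37: 30, 15, 10 → 3
42: 30, 15, 10, 38 → 4
30: 15, 10 → 2
15: 10 → 1
10: none → 0
38: none → 0
Total inversions: 4 + 3 + 6 + 2 + 3 + 4 + 2 + 1 + 0 + 0 = 25

25 swaps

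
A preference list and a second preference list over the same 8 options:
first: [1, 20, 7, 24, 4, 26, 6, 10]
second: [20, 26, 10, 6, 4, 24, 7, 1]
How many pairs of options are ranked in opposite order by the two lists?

Assign each item its position (1..8) in the first ordering, then rewrite the second ordering as that position sequence:
positions: 1→1, 20→2, 7→3, 24→4, 4→5, 26→6, 6→7, 10→8
second ordering as positions: [2, 6, 8, 7, 5, 4, 3, 1]
Discordant pairs = inversions in this position sequence.
2: 1 → 1
6: 5, 4, 3, 1 → 4
8: 7, 5, 4, 3, 1 → 5
7: 5, 4, 3, 1 → 4
5: 4, 3, 1 → 3
4: 3, 1 → 2
3: 1 → 1
1: 0
Total: 1 + 4 + 5 + 4 + 3 + 2 + 1 + 0 = 20

20 pairs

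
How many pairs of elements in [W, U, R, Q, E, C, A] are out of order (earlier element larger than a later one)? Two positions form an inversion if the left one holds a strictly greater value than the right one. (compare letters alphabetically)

There are 21 inversions.

For each element, count later entries that are smaller:
W → U, R, Q, E, C, A → 6
U → R, Q, E, C, A → 5
R → Q, E, C, A → 4
Q → E, C, A → 3
E → C, A → 2
C → A → 1
A → none → 0
Sum: 6 + 5 + 4 + 3 + 2 + 1 + 0 = 21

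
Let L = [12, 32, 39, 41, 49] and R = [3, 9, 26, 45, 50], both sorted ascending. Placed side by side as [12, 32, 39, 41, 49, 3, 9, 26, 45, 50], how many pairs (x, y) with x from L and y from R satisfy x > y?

15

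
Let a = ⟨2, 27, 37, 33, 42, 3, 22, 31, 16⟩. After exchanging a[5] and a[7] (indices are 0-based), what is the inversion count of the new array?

Positions 5 and 7 hold 3 and 31; after swapping, the array is [2, 27, 37, 33, 42, 31, 22, 3, 16].
Element-by-element contributions:
2: 0
27: 3
37: 5
33: 4
42: 4
31: 3
22: 2
3: 0
16: 0
Sum: 0 + 3 + 5 + 4 + 4 + 3 + 2 + 0 + 0 = 21

There are 21 inversions.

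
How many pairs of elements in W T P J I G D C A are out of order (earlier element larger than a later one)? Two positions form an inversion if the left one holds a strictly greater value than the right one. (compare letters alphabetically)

There are 36 inversions.

Sweep left to right; for each value list the smaller values that follow it:
W → T, P, J, I, G, D, C, A → 8
T → P, J, I, G, D, C, A → 7
P → J, I, G, D, C, A → 6
J → I, G, D, C, A → 5
I → G, D, C, A → 4
G → D, C, A → 3
D → C, A → 2
C → A → 1
A → none → 0
Sum: 8 + 7 + 6 + 5 + 4 + 3 + 2 + 1 + 0 = 36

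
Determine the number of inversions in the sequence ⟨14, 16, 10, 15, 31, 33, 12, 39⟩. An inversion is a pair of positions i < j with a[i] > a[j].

There are 8 out-of-order pairs.

Count, for each position, how many later elements it exceeds:
14: 2
16: 3
10: 0
15: 1
31: 1
33: 1
12: 0
39: 0
Sum: 2 + 3 + 0 + 1 + 1 + 1 + 0 + 0 = 8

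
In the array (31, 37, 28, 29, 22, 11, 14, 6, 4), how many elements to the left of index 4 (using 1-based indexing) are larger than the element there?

2

The element at index 4 is 29.
Elements before it: 31, 37, 28
Those larger than 29: 31, 37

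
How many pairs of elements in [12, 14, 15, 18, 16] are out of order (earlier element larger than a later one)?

Inversion pairs (indices are 0-based):
(3,4): 18 > 16
That's 1 pair.

1 inversion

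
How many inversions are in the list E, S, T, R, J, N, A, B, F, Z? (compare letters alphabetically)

Element-by-element contributions:
E → A, B → 2
S → R, J, N, A, B, F → 6
T → R, J, N, A, B, F → 6
R → J, N, A, B, F → 5
J → A, B, F → 3
N → A, B, F → 3
A → none → 0
B → none → 0
F → none → 0
Z → none → 0
Sum: 2 + 6 + 6 + 5 + 3 + 3 + 0 + 0 + 0 + 0 = 25

25 inversions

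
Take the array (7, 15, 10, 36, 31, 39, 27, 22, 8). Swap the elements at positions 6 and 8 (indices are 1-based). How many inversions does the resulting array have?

Inversions: 13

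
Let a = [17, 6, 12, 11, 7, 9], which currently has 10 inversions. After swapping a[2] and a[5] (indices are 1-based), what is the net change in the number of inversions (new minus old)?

Positions 2 and 5 hold 6 and 7; after swapping, the array is [17, 7, 12, 11, 6, 9].
Count, for each position, how many later elements it exceeds:
17: 5
7: 1
12: 3
11: 2
6: 0
9: 0
Sum: 5 + 1 + 3 + 2 + 0 + 0 = 11
Change: 11 − 10 = +1

+1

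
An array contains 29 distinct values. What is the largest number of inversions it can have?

The maximum occurs when the array is in strictly decreasing order: every one of the C(29, 2) pairs is inverted.
C(29, 2) = 29·28/2 = 406

406 inversions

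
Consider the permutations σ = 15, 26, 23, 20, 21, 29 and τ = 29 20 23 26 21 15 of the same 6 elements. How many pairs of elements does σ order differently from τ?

12

Assign each item its position (1..6) in the first ordering, then rewrite the second ordering as that position sequence:
positions: 15→1, 26→2, 23→3, 20→4, 21→5, 29→6
second ordering as positions: [6, 4, 3, 2, 5, 1]
Discordant pairs = inversions in this position sequence.
6: 4, 3, 2, 5, 1 → 5
4: 3, 2, 1 → 3
3: 2, 1 → 2
2: 1 → 1
5: 1 → 1
1: 0
Total: 5 + 3 + 2 + 1 + 1 + 0 = 12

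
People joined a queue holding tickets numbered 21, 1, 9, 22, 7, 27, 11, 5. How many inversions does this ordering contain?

14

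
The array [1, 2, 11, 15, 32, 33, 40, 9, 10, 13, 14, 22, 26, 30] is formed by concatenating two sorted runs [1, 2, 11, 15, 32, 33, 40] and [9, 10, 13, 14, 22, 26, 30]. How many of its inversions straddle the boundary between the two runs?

27

Count, for every r in R, how many entries of L exceed r:
r = 9: 11, 15, 32, 33, 40 → 5
r = 10: 11, 15, 32, 33, 40 → 5
r = 13: 15, 32, 33, 40 → 4
r = 14: 15, 32, 33, 40 → 4
r = 22: 32, 33, 40 → 3
r = 26: 32, 33, 40 → 3
r = 30: 32, 33, 40 → 3
Cross-inversions: 5 + 5 + 4 + 4 + 3 + 3 + 3 = 27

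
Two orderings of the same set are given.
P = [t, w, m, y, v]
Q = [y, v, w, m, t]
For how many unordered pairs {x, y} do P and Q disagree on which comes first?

8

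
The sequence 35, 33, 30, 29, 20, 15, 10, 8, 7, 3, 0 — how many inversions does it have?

55

Element-by-element contributions:
35: 10
33: 9
30: 8
29: 7
20: 6
15: 5
10: 4
8: 3
7: 2
3: 1
0: 0
Sum: 10 + 9 + 8 + 7 + 6 + 5 + 4 + 3 + 2 + 1 + 0 = 55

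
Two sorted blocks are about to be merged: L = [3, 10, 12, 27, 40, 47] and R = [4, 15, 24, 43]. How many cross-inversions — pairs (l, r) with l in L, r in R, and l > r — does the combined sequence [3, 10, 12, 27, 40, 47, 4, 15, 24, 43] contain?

12 split inversions

For each element r of the right run, count left-run elements greater than r:
r = 4: 10, 12, 27, 40, 47 → 5
r = 15: 27, 40, 47 → 3
r = 24: 27, 40, 47 → 3
r = 43: 47 → 1
Cross-inversions: 5 + 3 + 3 + 1 = 12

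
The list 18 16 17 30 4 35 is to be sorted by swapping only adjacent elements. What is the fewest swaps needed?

Minimum adjacent swaps = number of inversions (each swap of adjacent out-of-order elements removes one inversion and no swap can remove more).
Count inversions — for each element, later elements that are smaller:
18: 16, 17, 4 → 3
16: 4 → 1
17: 4 → 1
30: 4 → 1
4: none → 0
35: none → 0
Total inversions: 3 + 1 + 1 + 1 + 0 + 0 = 6

Adjacent swaps: 6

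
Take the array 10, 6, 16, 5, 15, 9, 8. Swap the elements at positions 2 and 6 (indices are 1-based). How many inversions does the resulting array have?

Positions 2 and 6 hold 6 and 9; after swapping, the array is [10, 9, 16, 5, 15, 6, 8].
Sweep left to right; for each value list the smaller values that follow it:
10 → 9, 5, 6, 8 → 4
9 → 5, 6, 8 → 3
16 → 5, 15, 6, 8 → 4
5 → none → 0
15 → 6, 8 → 2
6 → none → 0
8 → none → 0
Sum: 4 + 3 + 4 + 0 + 2 + 0 + 0 = 13

13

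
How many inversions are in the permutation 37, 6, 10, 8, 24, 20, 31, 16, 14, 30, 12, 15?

Element-by-element contributions:
37 → 6, 10, 8, 24, 20, 31, 16, 14, 30, 12, 15 → 11
6 → none → 0
10 → 8 → 1
8 → none → 0
24 → 20, 16, 14, 12, 15 → 5
20 → 16, 14, 12, 15 → 4
31 → 16, 14, 30, 12, 15 → 5
16 → 14, 12, 15 → 3
14 → 12 → 1
30 → 12, 15 → 2
12 → none → 0
15 → none → 0
Sum: 11 + 0 + 1 + 0 + 5 + 4 + 5 + 3 + 1 + 2 + 0 + 0 = 32

There are 32 inversions.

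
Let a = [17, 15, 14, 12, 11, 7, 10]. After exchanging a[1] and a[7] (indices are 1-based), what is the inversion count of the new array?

Positions 1 and 7 hold 17 and 10; after swapping, the array is [10, 15, 14, 12, 11, 7, 17].
For each element, count later entries that are smaller:
10 → 7 → 1
15 → 14, 12, 11, 7 → 4
14 → 12, 11, 7 → 3
12 → 11, 7 → 2
11 → 7 → 1
7 → none → 0
17 → none → 0
Sum: 1 + 4 + 3 + 2 + 1 + 0 + 0 = 11

11 inversions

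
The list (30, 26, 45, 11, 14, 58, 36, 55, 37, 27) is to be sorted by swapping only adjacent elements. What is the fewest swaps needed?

Minimum adjacent swaps = number of inversions (each swap of adjacent out-of-order elements removes one inversion and no swap can remove more).
Count inversions — for each element, later elements that are smaller:
30: 26, 11, 14, 27 → 4
26: 11, 14 → 2
45: 11, 14, 36, 37, 27 → 5
11: none → 0
14: none → 0
58: 36, 55, 37, 27 → 4
36: 27 → 1
55: 37, 27 → 2
37: 27 → 1
27: none → 0
Total inversions: 4 + 2 + 5 + 0 + 0 + 4 + 1 + 2 + 1 + 0 = 19

19 adjacent swaps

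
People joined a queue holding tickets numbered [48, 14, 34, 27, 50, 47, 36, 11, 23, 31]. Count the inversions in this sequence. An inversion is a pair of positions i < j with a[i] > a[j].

Count, for each position, how many later elements it exceeds:
48 → 14, 34, 27, 47, 36, 11, 23, 31 → 8
14 → 11 → 1
34 → 27, 11, 23, 31 → 4
27 → 11, 23 → 2
50 → 47, 36, 11, 23, 31 → 5
47 → 36, 11, 23, 31 → 4
36 → 11, 23, 31 → 3
11 → none → 0
23 → none → 0
31 → none → 0
Sum: 8 + 1 + 4 + 2 + 5 + 4 + 3 + 0 + 0 + 0 = 27

There are 27 out-of-order pairs.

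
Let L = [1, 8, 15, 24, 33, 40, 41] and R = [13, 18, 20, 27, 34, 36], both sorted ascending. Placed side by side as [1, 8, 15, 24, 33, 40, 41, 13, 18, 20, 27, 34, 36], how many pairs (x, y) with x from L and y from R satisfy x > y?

There are 20 split inversions.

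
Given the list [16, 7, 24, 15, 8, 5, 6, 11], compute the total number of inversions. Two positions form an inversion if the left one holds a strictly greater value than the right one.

Sweep left to right; for each value list the smaller values that follow it:
16: 6
7: 2
24: 5
15: 4
8: 2
5: 0
6: 0
11: 0
Sum: 6 + 2 + 5 + 4 + 2 + 0 + 0 + 0 = 19

19 inversions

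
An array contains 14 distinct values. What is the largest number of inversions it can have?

91

The maximum occurs when the array is in strictly decreasing order: every one of the C(14, 2) pairs is inverted.
C(14, 2) = 14·13/2 = 91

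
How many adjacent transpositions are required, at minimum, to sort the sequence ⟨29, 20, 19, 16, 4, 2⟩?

15 adjacent swaps

Minimum adjacent swaps = number of inversions (each swap of adjacent out-of-order elements removes one inversion and no swap can remove more).
Count inversions — for each element, later elements that are smaller:
29: 20, 19, 16, 4, 2 → 5
20: 19, 16, 4, 2 → 4
19: 16, 4, 2 → 3
16: 4, 2 → 2
4: 2 → 1
2: none → 0
Total inversions: 5 + 4 + 3 + 2 + 1 + 0 = 15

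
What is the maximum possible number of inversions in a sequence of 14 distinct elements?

91 inversions

The maximum occurs when the array is in strictly decreasing order: every one of the C(14, 2) pairs is inverted.
C(14, 2) = 14·13/2 = 91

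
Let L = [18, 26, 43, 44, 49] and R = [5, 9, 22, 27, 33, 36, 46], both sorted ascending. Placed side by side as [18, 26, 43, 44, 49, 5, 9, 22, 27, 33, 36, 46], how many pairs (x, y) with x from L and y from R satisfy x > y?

Count, for every r in R, how many entries of L exceed r:
r = 5: 18, 26, 43, 44, 49 → 5
r = 9: 18, 26, 43, 44, 49 → 5
r = 22: 26, 43, 44, 49 → 4
r = 27: 43, 44, 49 → 3
r = 33: 43, 44, 49 → 3
r = 36: 43, 44, 49 → 3
r = 46: 49 → 1
Cross-inversions: 5 + 5 + 4 + 3 + 3 + 3 + 1 = 24

24 split inversions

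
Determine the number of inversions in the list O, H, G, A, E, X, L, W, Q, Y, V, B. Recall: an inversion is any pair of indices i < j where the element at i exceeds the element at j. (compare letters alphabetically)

27 inversions

Sweep left to right; for each value list the smaller values that follow it:
O → H, G, A, E, L, B → 6
H → G, A, E, B → 4
G → A, E, B → 3
A → none → 0
E → B → 1
X → L, W, Q, V, B → 5
L → B → 1
W → Q, V, B → 3
Q → B → 1
Y → V, B → 2
V → B → 1
B → none → 0
Sum: 6 + 4 + 3 + 0 + 1 + 5 + 1 + 3 + 1 + 2 + 1 + 0 = 27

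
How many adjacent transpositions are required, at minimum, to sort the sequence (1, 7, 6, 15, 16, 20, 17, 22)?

2 adjacent swaps

Each adjacent swap fixes exactly one inversion, so the minimum swap count equals the number of inversions.
Count inversions — for each element, later elements that are smaller:
1: none → 0
7: 6 → 1
6: none → 0
15: none → 0
16: none → 0
20: 17 → 1
17: none → 0
22: none → 0
Total inversions: 0 + 1 + 0 + 0 + 0 + 1 + 0 + 0 = 2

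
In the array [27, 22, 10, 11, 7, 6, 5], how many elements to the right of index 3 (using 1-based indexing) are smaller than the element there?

The element at index 3 is 10.
Elements after it: 11, 7, 6, 5
Those smaller than 10: 7, 6, 5

3 such elements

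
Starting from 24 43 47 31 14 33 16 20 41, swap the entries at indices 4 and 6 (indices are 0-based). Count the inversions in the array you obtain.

21 inversions

Positions 4 and 6 hold 14 and 16; after swapping, the array is [24, 43, 47, 31, 16, 33, 14, 20, 41].
Sweep left to right; for each value list the smaller values that follow it:
24: 3
43: 6
47: 6
31: 3
16: 1
33: 2
14: 0
20: 0
41: 0
Sum: 3 + 6 + 6 + 3 + 1 + 2 + 0 + 0 + 0 = 21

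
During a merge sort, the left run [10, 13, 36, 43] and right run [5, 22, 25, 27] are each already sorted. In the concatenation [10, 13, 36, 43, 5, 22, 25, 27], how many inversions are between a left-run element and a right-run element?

Take each right-half value and tally the left-half values above it:
r = 5: 10, 13, 36, 43 → 4
r = 22: 36, 43 → 2
r = 25: 36, 43 → 2
r = 27: 36, 43 → 2
Cross-inversions: 4 + 2 + 2 + 2 = 10

There are 10 split inversions.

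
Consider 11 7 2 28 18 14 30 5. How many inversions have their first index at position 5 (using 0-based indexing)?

1

The element at index 5 is 14.
Elements after it: 30, 5
Those smaller than 14: 5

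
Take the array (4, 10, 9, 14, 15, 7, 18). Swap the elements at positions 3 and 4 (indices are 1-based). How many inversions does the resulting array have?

Positions 3 and 4 hold 9 and 14; after swapping, the array is [4, 10, 14, 9, 15, 7, 18].
Count, for each position, how many later elements it exceeds:
4: 0
10: 2
14: 2
9: 1
15: 1
7: 0
18: 0
Sum: 0 + 2 + 2 + 1 + 1 + 0 + 0 = 6

6 inversions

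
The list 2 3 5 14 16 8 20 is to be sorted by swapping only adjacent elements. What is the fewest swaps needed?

Each adjacent swap fixes exactly one inversion, so the minimum swap count equals the number of inversions.
Count inversions — for each element, later elements that are smaller:
2: none → 0
3: none → 0
5: none → 0
14: 8 → 1
16: 8 → 1
8: none → 0
20: none → 0
Total inversions: 0 + 0 + 0 + 1 + 1 + 0 + 0 = 2

2 swaps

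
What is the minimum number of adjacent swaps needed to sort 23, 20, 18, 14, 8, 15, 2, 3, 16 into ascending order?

Each adjacent swap fixes exactly one inversion, so the minimum swap count equals the number of inversions.
Count inversions — for each element, later elements that are smaller:
23: 20, 18, 14, 8, 15, 2, 3, 16 → 8
20: 18, 14, 8, 15, 2, 3, 16 → 7
18: 14, 8, 15, 2, 3, 16 → 6
14: 8, 2, 3 → 3
8: 2, 3 → 2
15: 2, 3 → 2
2: none → 0
3: none → 0
16: none → 0
Total inversions: 8 + 7 + 6 + 3 + 2 + 2 + 0 + 0 + 0 = 28

28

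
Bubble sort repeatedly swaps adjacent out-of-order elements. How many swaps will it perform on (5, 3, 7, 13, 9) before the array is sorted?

2

The minimum number of adjacent swaps to sort an array equals its inversion count, since every such swap removes exactly one inversion.
Count inversions — for each element, later elements that are smaller:
5: 3 → 1
3: none → 0
7: none → 0
13: 9 → 1
9: none → 0
Total inversions: 1 + 0 + 0 + 1 + 0 = 2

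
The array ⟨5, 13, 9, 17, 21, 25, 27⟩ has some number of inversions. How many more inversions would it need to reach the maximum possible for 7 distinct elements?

20 inversions short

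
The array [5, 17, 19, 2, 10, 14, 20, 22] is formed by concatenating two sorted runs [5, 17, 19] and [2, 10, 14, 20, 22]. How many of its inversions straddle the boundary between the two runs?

For each element r of the right run, count left-run elements greater than r:
r = 2: 5, 17, 19 → 3
r = 10: 17, 19 → 2
r = 14: 17, 19 → 2
r = 20: none → 0
r = 22: none → 0
Cross-inversions: 3 + 2 + 2 + 0 + 0 = 7

There are 7 cross-inversions.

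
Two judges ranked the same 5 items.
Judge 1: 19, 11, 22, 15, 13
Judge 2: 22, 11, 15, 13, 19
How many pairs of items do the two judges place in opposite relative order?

5 discordant pairs

Assign each item its position (1..5) in the first ordering, then rewrite the second ordering as that position sequence:
positions: 19→1, 11→2, 22→3, 15→4, 13→5
second ordering as positions: [3, 2, 4, 5, 1]
Discordant pairs = inversions in this position sequence.
3: 2, 1 → 2
2: 1 → 1
4: 1 → 1
5: 1 → 1
1: 0
Total: 2 + 1 + 1 + 1 + 0 = 5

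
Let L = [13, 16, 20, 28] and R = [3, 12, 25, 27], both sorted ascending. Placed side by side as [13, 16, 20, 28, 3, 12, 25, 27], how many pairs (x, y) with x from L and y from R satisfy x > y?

For each element r of the right run, count left-run elements greater than r:
r = 3: 13, 16, 20, 28 → 4
r = 12: 13, 16, 20, 28 → 4
r = 25: 28 → 1
r = 27: 28 → 1
Cross-inversions: 4 + 4 + 1 + 1 = 10

10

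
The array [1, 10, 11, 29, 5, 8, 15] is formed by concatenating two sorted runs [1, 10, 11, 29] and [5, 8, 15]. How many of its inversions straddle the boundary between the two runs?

Take each right-half value and tally the left-half values above it:
r = 5: 10, 11, 29 → 3
r = 8: 10, 11, 29 → 3
r = 15: 29 → 1
Cross-inversions: 3 + 3 + 1 = 7

Split inversions: 7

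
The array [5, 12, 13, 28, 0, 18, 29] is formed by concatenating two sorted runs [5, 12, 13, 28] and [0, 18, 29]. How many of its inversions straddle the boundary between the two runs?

Cross-inversions: 5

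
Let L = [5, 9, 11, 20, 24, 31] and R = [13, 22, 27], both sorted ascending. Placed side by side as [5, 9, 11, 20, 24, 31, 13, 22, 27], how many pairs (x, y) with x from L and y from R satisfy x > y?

Cross-inversions: 6

For each element r of the right run, count left-run elements greater than r:
r = 13: 20, 24, 31 → 3
r = 22: 24, 31 → 2
r = 27: 31 → 1
Cross-inversions: 3 + 2 + 1 = 6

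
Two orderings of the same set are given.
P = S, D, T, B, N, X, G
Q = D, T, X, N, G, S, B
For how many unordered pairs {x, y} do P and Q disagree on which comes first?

Assign each item its position (1..7) in the first ordering, then rewrite the second ordering as that position sequence:
positions: S→1, D→2, T→3, B→4, N→5, X→6, G→7
second ordering as positions: [2, 3, 6, 5, 7, 1, 4]
Discordant pairs = inversions in this position sequence.
2: 1 → 1
3: 1 → 1
6: 5, 1, 4 → 3
5: 1, 4 → 2
7: 1, 4 → 2
1: 0
4: 0
Total: 1 + 1 + 3 + 2 + 2 + 0 + 0 = 9

9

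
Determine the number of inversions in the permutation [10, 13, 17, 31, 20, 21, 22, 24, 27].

Count, for each position, how many later elements it exceeds:
10: 0
13: 0
17: 0
31: 5
20: 0
21: 0
22: 0
24: 0
27: 0
Sum: 0 + 0 + 0 + 5 + 0 + 0 + 0 + 0 + 0 = 5

Inversions: 5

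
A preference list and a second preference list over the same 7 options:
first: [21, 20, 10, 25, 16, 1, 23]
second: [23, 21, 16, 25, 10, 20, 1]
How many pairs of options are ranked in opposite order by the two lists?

12

Assign each item its position (1..7) in the first ordering, then rewrite the second ordering as that position sequence:
positions: 21→1, 20→2, 10→3, 25→4, 16→5, 1→6, 23→7
second ordering as positions: [7, 1, 5, 4, 3, 2, 6]
Discordant pairs = inversions in this position sequence.
7: 1, 5, 4, 3, 2, 6 → 6
1: 0
5: 4, 3, 2 → 3
4: 3, 2 → 2
3: 2 → 1
2: 0
6: 0
Total: 6 + 0 + 3 + 2 + 1 + 0 + 0 = 12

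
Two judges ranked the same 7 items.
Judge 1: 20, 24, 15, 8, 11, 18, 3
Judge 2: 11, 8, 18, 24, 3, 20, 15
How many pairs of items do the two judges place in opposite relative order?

Assign each item its position (1..7) in the first ordering, then rewrite the second ordering as that position sequence:
positions: 20→1, 24→2, 15→3, 8→4, 11→5, 18→6, 3→7
second ordering as positions: [5, 4, 6, 2, 7, 1, 3]
Discordant pairs = inversions in this position sequence.
5: 4, 2, 1, 3 → 4
4: 2, 1, 3 → 3
6: 2, 1, 3 → 3
2: 1 → 1
7: 1, 3 → 2
1: 0
3: 0
Total: 4 + 3 + 3 + 1 + 2 + 0 + 0 = 13

13 discordant pairs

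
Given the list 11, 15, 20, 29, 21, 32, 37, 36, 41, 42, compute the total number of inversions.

There are 2 out-of-order pairs.

Count, for each position, how many later elements it exceeds:
11 → none → 0
15 → none → 0
20 → none → 0
29 → 21 → 1
21 → none → 0
32 → none → 0
37 → 36 → 1
36 → none → 0
41 → none → 0
42 → none → 0
Sum: 0 + 0 + 0 + 1 + 0 + 0 + 1 + 0 + 0 + 0 = 2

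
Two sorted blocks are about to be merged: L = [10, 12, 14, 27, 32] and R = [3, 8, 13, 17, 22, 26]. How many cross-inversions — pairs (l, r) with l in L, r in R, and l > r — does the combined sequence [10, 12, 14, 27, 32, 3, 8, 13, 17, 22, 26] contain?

19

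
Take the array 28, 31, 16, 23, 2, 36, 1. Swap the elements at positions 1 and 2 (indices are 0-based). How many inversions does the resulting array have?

There are 13 inversions.

Positions 1 and 2 hold 31 and 16; after swapping, the array is [28, 16, 31, 23, 2, 36, 1].
Sweep left to right; for each value list the smaller values that follow it:
28 → 16, 23, 2, 1 → 4
16 → 2, 1 → 2
31 → 23, 2, 1 → 3
23 → 2, 1 → 2
2 → 1 → 1
36 → 1 → 1
1 → none → 0
Sum: 4 + 2 + 3 + 2 + 1 + 1 + 0 = 13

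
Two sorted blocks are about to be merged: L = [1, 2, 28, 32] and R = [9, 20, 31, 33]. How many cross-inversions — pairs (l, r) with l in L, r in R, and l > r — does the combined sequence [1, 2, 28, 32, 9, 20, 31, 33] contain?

For each element r of the right run, count left-run elements greater than r:
r = 9: 28, 32 → 2
r = 20: 28, 32 → 2
r = 31: 32 → 1
r = 33: none → 0
Cross-inversions: 2 + 2 + 1 + 0 = 5

5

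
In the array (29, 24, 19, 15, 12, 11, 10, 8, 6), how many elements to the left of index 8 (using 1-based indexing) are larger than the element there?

7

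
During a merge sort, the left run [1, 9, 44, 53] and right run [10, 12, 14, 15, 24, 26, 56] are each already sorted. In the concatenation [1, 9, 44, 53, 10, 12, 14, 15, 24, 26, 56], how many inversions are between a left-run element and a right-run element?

Count, for every r in R, how many entries of L exceed r:
r = 10: 44, 53 → 2
r = 12: 44, 53 → 2
r = 14: 44, 53 → 2
r = 15: 44, 53 → 2
r = 24: 44, 53 → 2
r = 26: 44, 53 → 2
r = 56: none → 0
Cross-inversions: 2 + 2 + 2 + 2 + 2 + 2 + 0 = 12

12 split inversions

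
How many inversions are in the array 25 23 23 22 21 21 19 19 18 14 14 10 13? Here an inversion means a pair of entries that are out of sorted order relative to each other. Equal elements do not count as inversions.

73 inversions

Element-by-element contributions:
25 → 23, 23, 22, 21, 21, 19, 19, 18, 14, 14, 10, 13 → 12
23 → 22, 21, 21, 19, 19, 18, 14, 14, 10, 13 → 10
23 → 22, 21, 21, 19, 19, 18, 14, 14, 10, 13 → 10
22 → 21, 21, 19, 19, 18, 14, 14, 10, 13 → 9
21 → 19, 19, 18, 14, 14, 10, 13 → 7
21 → 19, 19, 18, 14, 14, 10, 13 → 7
19 → 18, 14, 14, 10, 13 → 5
19 → 18, 14, 14, 10, 13 → 5
18 → 14, 14, 10, 13 → 4
14 → 10, 13 → 2
14 → 10, 13 → 2
10 → none → 0
13 → none → 0
Sum: 12 + 10 + 10 + 9 + 7 + 7 + 5 + 5 + 4 + 2 + 2 + 0 + 0 = 73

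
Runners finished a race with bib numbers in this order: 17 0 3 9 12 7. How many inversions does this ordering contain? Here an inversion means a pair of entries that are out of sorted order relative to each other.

7 inversions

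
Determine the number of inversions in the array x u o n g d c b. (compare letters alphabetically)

For each element, count later entries that are smaller:
x: 7
u: 6
o: 5
n: 4
g: 3
d: 2
c: 1
b: 0
Sum: 7 + 6 + 5 + 4 + 3 + 2 + 1 + 0 = 28

28 inversions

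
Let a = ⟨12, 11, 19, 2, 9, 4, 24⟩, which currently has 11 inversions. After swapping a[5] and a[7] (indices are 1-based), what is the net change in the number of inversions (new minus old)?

+1

Positions 5 and 7 hold 9 and 24; after swapping, the array is [12, 11, 19, 2, 24, 4, 9].
Sweep left to right; for each value list the smaller values that follow it:
12 → 11, 2, 4, 9 → 4
11 → 2, 4, 9 → 3
19 → 2, 4, 9 → 3
2 → none → 0
24 → 4, 9 → 2
4 → none → 0
9 → none → 0
Sum: 4 + 3 + 3 + 0 + 2 + 0 + 0 = 12
Change: 12 − 11 = +1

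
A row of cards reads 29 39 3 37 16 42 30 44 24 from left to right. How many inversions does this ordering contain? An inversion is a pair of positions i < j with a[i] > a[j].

Sweep left to right; for each value list the smaller values that follow it:
29: 3
39: 5
3: 0
37: 3
16: 0
42: 2
30: 1
44: 1
24: 0
Sum: 3 + 5 + 0 + 3 + 0 + 2 + 1 + 1 + 0 = 15

15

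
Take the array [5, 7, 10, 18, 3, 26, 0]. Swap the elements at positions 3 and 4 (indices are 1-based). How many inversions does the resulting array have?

Positions 3 and 4 hold 10 and 18; after swapping, the array is [5, 7, 18, 10, 3, 26, 0].
Element-by-element contributions:
5 → 3, 0 → 2
7 → 3, 0 → 2
18 → 10, 3, 0 → 3
10 → 3, 0 → 2
3 → 0 → 1
26 → 0 → 1
0 → none → 0
Sum: 2 + 2 + 3 + 2 + 1 + 1 + 0 = 11

11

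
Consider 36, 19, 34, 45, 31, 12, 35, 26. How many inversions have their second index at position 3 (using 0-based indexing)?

The element at index 3 is 45.
Elements before it: 36, 19, 34
None of them are larger than 45.

0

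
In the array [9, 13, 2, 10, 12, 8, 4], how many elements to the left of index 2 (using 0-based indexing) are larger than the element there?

2

The element at index 2 is 2.
Elements before it: 9, 13
Those larger than 2: 9, 13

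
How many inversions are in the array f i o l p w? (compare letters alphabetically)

Inversions: 1

Element-by-element contributions:
f: 0
i: 0
o: 1
l: 0
p: 0
w: 0
Sum: 0 + 0 + 1 + 0 + 0 + 0 = 1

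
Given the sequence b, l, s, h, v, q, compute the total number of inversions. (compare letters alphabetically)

Inversion pairs (indices are 0-based):
(1,3): l > h
(2,3): s > h
(2,5): s > q
(4,5): v > q
That's 4 pairs.

There are 4 inversions.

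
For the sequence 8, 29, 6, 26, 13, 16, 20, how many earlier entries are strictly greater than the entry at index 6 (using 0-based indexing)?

2 such elements

The element at index 6 is 20.
Elements before it: 8, 29, 6, 26, 13, 16
Those larger than 20: 29, 26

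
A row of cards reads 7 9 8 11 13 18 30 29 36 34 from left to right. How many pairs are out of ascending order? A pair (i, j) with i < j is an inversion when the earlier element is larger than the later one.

Inversions: 3

Sweep left to right; for each value list the smaller values that follow it:
7 → none → 0
9 → 8 → 1
8 → none → 0
11 → none → 0
13 → none → 0
18 → none → 0
30 → 29 → 1
29 → none → 0
36 → 34 → 1
34 → none → 0
Sum: 0 + 1 + 0 + 0 + 0 + 0 + 1 + 0 + 1 + 0 = 3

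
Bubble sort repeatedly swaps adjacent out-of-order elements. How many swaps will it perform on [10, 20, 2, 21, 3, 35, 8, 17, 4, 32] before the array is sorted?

The minimum number of adjacent swaps to sort an array equals its inversion count, since every such swap removes exactly one inversion.
Count inversions — for each element, later elements that are smaller:
10: 2, 3, 8, 4 → 4
20: 2, 3, 8, 17, 4 → 5
2: none → 0
21: 3, 8, 17, 4 → 4
3: none → 0
35: 8, 17, 4, 32 → 4
8: 4 → 1
17: 4 → 1
4: none → 0
32: none → 0
Total inversions: 4 + 5 + 0 + 4 + 0 + 4 + 1 + 1 + 0 + 0 = 19

Adjacent swaps: 19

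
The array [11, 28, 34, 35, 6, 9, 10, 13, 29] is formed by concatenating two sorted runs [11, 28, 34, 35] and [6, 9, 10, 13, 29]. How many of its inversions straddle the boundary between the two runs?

17

For each element r of the right run, count left-run elements greater than r:
r = 6: 11, 28, 34, 35 → 4
r = 9: 11, 28, 34, 35 → 4
r = 10: 11, 28, 34, 35 → 4
r = 13: 28, 34, 35 → 3
r = 29: 34, 35 → 2
Cross-inversions: 4 + 4 + 4 + 3 + 2 = 17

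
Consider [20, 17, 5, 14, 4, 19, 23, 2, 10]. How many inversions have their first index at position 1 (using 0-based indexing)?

5 such elements

The element at index 1 is 17.
Elements after it: 5, 14, 4, 19, 23, 2, 10
Those smaller than 17: 5, 14, 4, 2, 10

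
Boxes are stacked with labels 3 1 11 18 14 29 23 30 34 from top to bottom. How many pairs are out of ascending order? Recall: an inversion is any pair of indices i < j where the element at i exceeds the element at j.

3

Sweep left to right; for each value list the smaller values that follow it:
3 → 1 → 1
1 → none → 0
11 → none → 0
18 → 14 → 1
14 → none → 0
29 → 23 → 1
23 → none → 0
30 → none → 0
34 → none → 0
Sum: 1 + 0 + 0 + 1 + 0 + 1 + 0 + 0 + 0 = 3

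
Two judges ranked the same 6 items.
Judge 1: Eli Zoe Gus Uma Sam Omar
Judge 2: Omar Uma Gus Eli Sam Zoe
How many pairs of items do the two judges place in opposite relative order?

11 discordant pairs

Assign each item its position (1..6) in the first ordering, then rewrite the second ordering as that position sequence:
positions: Eli→1, Zoe→2, Gus→3, Uma→4, Sam→5, Omar→6
second ordering as positions: [6, 4, 3, 1, 5, 2]
Discordant pairs = inversions in this position sequence.
6: 4, 3, 1, 5, 2 → 5
4: 3, 1, 2 → 3
3: 1, 2 → 2
1: 0
5: 2 → 1
2: 0
Total: 5 + 3 + 2 + 0 + 1 + 0 = 11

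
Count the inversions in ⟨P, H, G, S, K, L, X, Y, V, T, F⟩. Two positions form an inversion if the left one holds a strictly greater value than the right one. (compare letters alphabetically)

22

Element-by-element contributions:
P: 5
H: 2
G: 1
S: 3
K: 1
L: 1
X: 3
Y: 3
V: 2
T: 1
F: 0
Sum: 5 + 2 + 1 + 3 + 1 + 1 + 3 + 3 + 2 + 1 + 0 = 22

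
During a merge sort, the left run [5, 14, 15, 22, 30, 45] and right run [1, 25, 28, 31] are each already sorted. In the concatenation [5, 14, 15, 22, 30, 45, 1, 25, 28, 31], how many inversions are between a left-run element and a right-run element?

11

Count, for every r in R, how many entries of L exceed r:
r = 1: 5, 14, 15, 22, 30, 45 → 6
r = 25: 30, 45 → 2
r = 28: 30, 45 → 2
r = 31: 45 → 1
Cross-inversions: 6 + 2 + 2 + 1 = 11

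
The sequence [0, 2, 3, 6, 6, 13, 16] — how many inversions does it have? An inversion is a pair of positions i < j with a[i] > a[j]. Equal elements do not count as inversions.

0

Sweep left to right; for each value list the smaller values that follow it:
0: 0
2: 0
3: 0
6: 0
6: 0
13: 0
16: 0
Sum: 0 + 0 + 0 + 0 + 0 + 0 + 0 = 0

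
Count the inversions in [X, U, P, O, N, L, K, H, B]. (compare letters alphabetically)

There are 36 out-of-order pairs.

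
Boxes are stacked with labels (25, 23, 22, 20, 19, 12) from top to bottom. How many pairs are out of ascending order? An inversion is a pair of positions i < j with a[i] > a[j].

15

Count, for each position, how many later elements it exceeds:
25: 5
23: 4
22: 3
20: 2
19: 1
12: 0
Sum: 5 + 4 + 3 + 2 + 1 + 0 = 15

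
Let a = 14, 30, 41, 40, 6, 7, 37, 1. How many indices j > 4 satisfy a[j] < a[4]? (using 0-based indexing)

1

The element at index 4 is 6.
Elements after it: 7, 37, 1
Those smaller than 6: 1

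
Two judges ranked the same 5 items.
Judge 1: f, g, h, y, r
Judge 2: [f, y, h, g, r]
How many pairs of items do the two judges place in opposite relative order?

3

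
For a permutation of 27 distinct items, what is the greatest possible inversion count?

The maximum occurs when the array is in strictly decreasing order: every one of the C(27, 2) pairs is inverted.
C(27, 2) = 27·26/2 = 351

351 inversions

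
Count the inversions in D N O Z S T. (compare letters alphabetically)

There are 2 inversions.

Element-by-element contributions:
D → none → 0
N → none → 0
O → none → 0
Z → S, T → 2
S → none → 0
T → none → 0
Sum: 0 + 0 + 0 + 2 + 0 + 0 = 2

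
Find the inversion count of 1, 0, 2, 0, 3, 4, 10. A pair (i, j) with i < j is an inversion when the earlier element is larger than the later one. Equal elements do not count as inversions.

There are 3 inversions.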